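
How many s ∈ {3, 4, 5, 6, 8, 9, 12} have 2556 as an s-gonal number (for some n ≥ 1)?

2

s = 3: P(3, 71) = 2556. ✓
s = 4: P(4, 50) = 2500 and P(4, 51) = 2601; 2556 is not s-gonal.
s = 5: P(5, 41) = 2501 and P(5, 42) = 2625; 2556 is not s-gonal.
s = 6: P(6, 36) = 2556. ✓
s = 8: P(8, 29) = 2465 and P(8, 30) = 2640; 2556 is not s-gonal.
s = 9: P(9, 27) = 2484 and P(9, 28) = 2674; 2556 is not s-gonal.
s = 12: P(12, 23) = 2553 and P(12, 24) = 2784; 2556 is not s-gonal.
Hits: s ∈ {3, 6} → 2.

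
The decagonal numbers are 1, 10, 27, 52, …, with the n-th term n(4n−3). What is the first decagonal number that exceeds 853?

Solve n(4n−3) > 853 for integer n.
The largest n with value ≤ 853 is 14 (since 742 ≤ 853 < 855), so the first above is n = 15, value 855.

855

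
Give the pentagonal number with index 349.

182527

The 349th pentagonal number is n(3n−1)/2 with n = 349.
349·(3·349 − 1)/2 = 349·1046/2 = 349·523 = 182527.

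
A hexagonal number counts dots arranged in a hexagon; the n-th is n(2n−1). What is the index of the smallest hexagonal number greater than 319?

Solve n(2n−1) > 319 for integer n.
The largest n with value ≤ 319 is 12 (since 276 ≤ 319 < 325), so the first above is n = 13, value 325.

13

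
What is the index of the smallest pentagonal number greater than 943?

26

Solve n(3n−1)/2 > 943 for integer n.
The largest n with value ≤ 943 is 25 (since 925 ≤ 943 < 1001), so the first above is n = 26, value 1001.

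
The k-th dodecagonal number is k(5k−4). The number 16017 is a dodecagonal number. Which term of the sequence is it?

57

Set n(5n−4) = 16017, giving 5n² − 4n − 16017 = 0.
The discriminant is 16 + 20·16017 = 320356, and √320356 = 566.
So n = (4 + 566) / 10 = 570/10 = 57.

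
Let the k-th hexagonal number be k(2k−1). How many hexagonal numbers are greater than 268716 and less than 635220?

197

The n-th hexagonal number is n(2n−1).
Smallest index with value > 268716: n = 367 (giving 269011).
Largest index with value < 635220: n = 563 (giving 633375).
Indices 367 through 563: 197 terms.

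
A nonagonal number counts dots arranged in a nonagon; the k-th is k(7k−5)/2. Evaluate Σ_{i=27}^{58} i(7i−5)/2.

Σ i(7i−5)/2 = (7Σi² − 5Σi) / 2 over i = 27..58.
Σi = 1711 − 351 = 1360 and Σi² = 66729 − 6201 = 60528.
(7·60528 − 5·1360) / 2 = 416896/2 = 208448.

208448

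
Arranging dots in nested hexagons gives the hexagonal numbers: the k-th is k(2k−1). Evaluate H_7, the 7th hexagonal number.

7·(2·7 − 1) = 7·13 = 91.

91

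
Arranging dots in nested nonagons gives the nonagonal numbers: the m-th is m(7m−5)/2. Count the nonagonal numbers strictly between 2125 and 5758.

15

The n-th nonagonal number is n(7n−5)/2.
Smallest index with value > 2125: n = 26 (giving 2301).
Largest index with value < 5758: n = 40 (giving 5500).
Indices 26 through 40: 15 terms.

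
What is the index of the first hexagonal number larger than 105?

8

Solve n(2n−1) > 105 for integer n.
The largest n with value ≤ 105 is 7 (since 91 ≤ 105 < 120), so the first above is n = 8, value 120.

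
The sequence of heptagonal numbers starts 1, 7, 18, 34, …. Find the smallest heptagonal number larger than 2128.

Solve n(5n−3)/2 > 2128 for integer n.
The largest n with value ≤ 2128 is 29 (since 2059 ≤ 2128 < 2205), so the first above is n = 30, value 2205.

2205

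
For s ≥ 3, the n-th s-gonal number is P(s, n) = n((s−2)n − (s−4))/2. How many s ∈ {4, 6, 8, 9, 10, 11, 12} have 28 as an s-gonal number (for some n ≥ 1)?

1

s = 4: P(4, 5) = 25 and P(4, 6) = 36; 28 is not s-gonal.
s = 6: P(6, 4) = 28. ✓
s = 8: P(8, 3) = 21 and P(8, 4) = 40; 28 is not s-gonal.
s = 9: P(9, 3) = 24 and P(9, 4) = 46; 28 is not s-gonal.
s = 10: P(10, 3) = 27 and P(10, 4) = 52; 28 is not s-gonal.
s = 11: P(11, 2) = 11 and P(11, 3) = 30; 28 is not s-gonal.
s = 12: P(12, 2) = 12 and P(12, 3) = 33; 28 is not s-gonal.
Hits: s ∈ {6} → 1.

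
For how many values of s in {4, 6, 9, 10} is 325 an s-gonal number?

s = 4: P(4, 18) = 324 and P(4, 19) = 361; 325 is not s-gonal.
s = 6: P(6, 13) = 325. ✓
s = 9: P(9, 10) = 325. ✓
s = 10: P(10, 9) = 297 and P(10, 10) = 370; 325 is not s-gonal.
Hits: s ∈ {6, 9} → 2.

2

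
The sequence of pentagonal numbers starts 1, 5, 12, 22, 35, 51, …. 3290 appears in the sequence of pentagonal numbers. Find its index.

47

Set n(3n−1)/2 = 3290, giving 3n² − n − 6580 = 0.
The discriminant is 1 + 24·3290 = 78961, and √78961 = 281.
So n = (1 + 281) / 6 = 282/6 = 47.
Check: 47·(3·47 − 1)/2 = 3290. ✓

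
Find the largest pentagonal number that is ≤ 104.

92

Solve n(3n−1)/2 ≤ 104 for integer n.
n = 8 gives 92 ≤ 104, while n = 9 gives 117 > 104; so the answer is 92.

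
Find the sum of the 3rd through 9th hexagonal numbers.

518

Σ i(2i−1) = 2Σi² − Σi over i = 3..9.
Σi = 45 − 3 = 42 and Σi² = 285 − 5 = 280.
2·280 − 1·42 = 518.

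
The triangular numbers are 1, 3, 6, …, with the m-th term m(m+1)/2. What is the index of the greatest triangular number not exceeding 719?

Solve n(n+1)/2 ≤ 719 for integer n.
n = 37 gives 703 ≤ 719, while n = 38 gives 741 > 719; so the answer is index 37.

37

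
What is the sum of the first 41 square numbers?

Σ_{i=1}^{41} i² = 41·42·83/6 = 23821.

23821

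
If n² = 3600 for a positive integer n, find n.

We need n² = 3600, so n = √3600 = 60.

60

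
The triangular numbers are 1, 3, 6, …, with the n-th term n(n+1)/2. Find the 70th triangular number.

70·71/2 = 4970/2 = 2485.

2485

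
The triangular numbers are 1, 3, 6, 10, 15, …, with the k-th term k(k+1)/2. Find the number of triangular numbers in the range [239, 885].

20

The n-th triangular number is n(n+1)/2.
Smallest index with value ≥ 239: n = 22 (giving 253).
Largest index with value ≤ 885: n = 41 (giving 861).
Indices 22 through 41: 20 terms.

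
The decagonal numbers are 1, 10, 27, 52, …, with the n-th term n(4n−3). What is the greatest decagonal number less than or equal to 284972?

284355

Solve n(4n−3) ≤ 284972 for integer n.
n = 267 gives 284355 ≤ 284972, while n = 268 gives 286492 > 284972; so the answer is 284355.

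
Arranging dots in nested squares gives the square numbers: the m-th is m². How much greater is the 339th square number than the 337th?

1352

339² = 114921 and 337² = 113569.
Difference: 114921 − 113569 = 1352.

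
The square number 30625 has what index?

We need n² = 30625, so n = √30625 = 175.

175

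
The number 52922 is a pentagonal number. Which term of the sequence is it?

Set n(3n−1)/2 = 52922, giving 3n² − n − 105844 = 0.
The discriminant is 1 + 24·52922 = 1270129, and √1270129 = 1127.
So n = (1 + 1127) / 6 = 1128/6 = 188.

188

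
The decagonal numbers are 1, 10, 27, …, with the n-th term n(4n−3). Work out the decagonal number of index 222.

196470

The 222nd decagonal number is n(4n−3) with n = 222.
222·(4·222 − 3) = 222·885 = 196470.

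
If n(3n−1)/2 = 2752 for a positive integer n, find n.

Set n(3n−1)/2 = 2752, giving 3n² − n − 5504 = 0.
The discriminant is 1 + 24·2752 = 66049, and √66049 = 257.
So n = (1 + 257) / 6 = 258/6 = 43.

43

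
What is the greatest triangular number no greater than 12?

10

Solve n(n+1)/2 ≤ 12 for integer n.
n = 4 gives 10 ≤ 12, while n = 5 gives 15 > 12; so the answer is 10.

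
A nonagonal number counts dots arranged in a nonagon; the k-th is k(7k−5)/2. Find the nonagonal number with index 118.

The 118th nonagonal number is n(7n−5)/2 with n = 118.
118·(7·118 − 5)/2 = 118·821/2 = 48439.

48439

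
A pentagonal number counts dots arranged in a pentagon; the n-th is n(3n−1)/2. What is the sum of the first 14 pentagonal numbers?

Σ i(3i−1)/2 = (3Σi² − Σi) / 2 over i = 1..14.
Σi = 105 and Σi² = 1015.
(3·1015 − 1·105) / 2 = 2940/2 = 1470.

1470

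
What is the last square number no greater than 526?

Solve n² ≤ 526 for integer n.
n = 22 gives 484 ≤ 526, while n = 23 gives 529 > 526; so the answer is 484.

484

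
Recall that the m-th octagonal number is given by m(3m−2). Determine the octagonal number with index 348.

The 348th octagonal number is n(3n−2) with n = 348.
348·(3·348 − 2) = 348·1042 = 362616.

362616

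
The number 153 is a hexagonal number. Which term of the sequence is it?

Set n(2n−1) = 153, giving 2n² − n − 153 = 0.
The discriminant is 1 + 8·153 = 1225, and √1225 = 35.
So n = (1 + 35) / 4 = 36/4 = 9.
Check: 9·(2·9 − 1) = 153. ✓

9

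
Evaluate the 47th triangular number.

1128

47·48/2 = 2256/2 = 1128.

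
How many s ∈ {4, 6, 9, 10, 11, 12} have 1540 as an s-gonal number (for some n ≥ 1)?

s = 4: P(4, 39) = 1521 and P(4, 40) = 1600; 1540 is not s-gonal.
s = 6: P(6, 28) = 1540. ✓
s = 9: P(9, 21) = 1491 and P(9, 22) = 1639; 1540 is not s-gonal.
s = 10: P(10, 20) = 1540. ✓
s = 11: P(11, 18) = 1395 and P(11, 19) = 1558; 1540 is not s-gonal.
s = 12: P(12, 17) = 1377 and P(12, 18) = 1548; 1540 is not s-gonal.
Hits: s ∈ {6, 10} → 2.

2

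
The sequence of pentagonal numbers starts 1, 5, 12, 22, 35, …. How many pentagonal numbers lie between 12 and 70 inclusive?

The n-th pentagonal number is n(3n−1)/2.
Smallest index with value ≥ 12: n = 3 (giving 12).
Largest index with value ≤ 70: n = 7 (giving 70).
Indices 3 through 7: 5 terms.

5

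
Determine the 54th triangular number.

The 54th triangular number is n(n+1)/2 with n = 54.
54·55/2 = 2970/2 = 1485.

1485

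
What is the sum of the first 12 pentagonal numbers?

Σ i(3i−1)/2 = (3Σi² − Σi) / 2 over i = 1..12.
Σi = 78 and Σi² = 650.
(3·650 − 1·78) / 2 = 1872/2 = 936.

936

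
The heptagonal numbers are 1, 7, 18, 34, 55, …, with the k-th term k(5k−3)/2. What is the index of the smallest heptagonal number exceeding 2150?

30

Solve n(5n−3)/2 > 2150 for integer n.
The largest n with value ≤ 2150 is 29 (since 2059 ≤ 2150 < 2205), so the first above is n = 30, value 2205.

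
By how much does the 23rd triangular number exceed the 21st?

45

23·24/2 = 276 and 21·22/2 = 231.
Difference: 276 − 231 = 45.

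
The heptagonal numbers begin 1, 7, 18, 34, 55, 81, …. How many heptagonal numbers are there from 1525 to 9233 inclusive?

37

The n-th heptagonal number is n(5n−3)/2.
Smallest index with value ≥ 1525: n = 25 (giving 1525).
Largest index with value ≤ 9233: n = 61 (giving 9211).
Indices 25 through 61: 37 terms.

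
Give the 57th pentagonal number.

4845

The 57th pentagonal number is n(3n−1)/2 with n = 57.
57·(3·57 − 1)/2 = 57·170/2 = 57·85 = 4845.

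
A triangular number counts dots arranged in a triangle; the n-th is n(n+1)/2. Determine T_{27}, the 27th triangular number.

The 27th triangular number is n(n+1)/2 with n = 27.
27·28/2 = 756/2 = 378.

378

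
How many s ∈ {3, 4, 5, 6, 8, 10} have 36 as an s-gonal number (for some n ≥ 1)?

s = 3: P(3, 8) = 36. ✓
s = 4: P(4, 6) = 36. ✓
s = 5: P(5, 5) = 35 and P(5, 6) = 51; 36 is not s-gonal.
s = 6: P(6, 4) = 28 and P(6, 5) = 45; 36 is not s-gonal.
s = 8: P(8, 3) = 21 and P(8, 4) = 40; 36 is not s-gonal.
s = 10: P(10, 3) = 27 and P(10, 4) = 52; 36 is not s-gonal.
Hits: s ∈ {3, 4} → 2.

2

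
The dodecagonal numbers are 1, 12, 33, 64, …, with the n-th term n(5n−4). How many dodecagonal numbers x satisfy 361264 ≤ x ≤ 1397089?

260

The n-th dodecagonal number is n(5n−4).
Smallest index with value ≥ 361264: n = 270 (giving 363420).
Largest index with value ≤ 1397089: n = 529 (giving 1397089).
Indices 270 through 529: 260 terms.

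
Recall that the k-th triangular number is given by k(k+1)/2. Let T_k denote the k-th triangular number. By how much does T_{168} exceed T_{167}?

Consecutive triangular numbers differ by n: T_{168} − T_{167} = 168.

168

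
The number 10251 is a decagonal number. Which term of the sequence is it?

Set n(4n−3) = 10251, giving 4n² − 3n − 10251 = 0.
The discriminant is 9 + 16·10251 = 164025, and √164025 = 405.
So n = (3 + 405) / 8 = 408/8 = 51.

51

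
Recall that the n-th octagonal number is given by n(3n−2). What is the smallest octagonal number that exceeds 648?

Solve n(3n−2) > 648 for integer n.
The largest n with value ≤ 648 is 15 (since 645 ≤ 648 < 736), so the first above is n = 16, value 736.

736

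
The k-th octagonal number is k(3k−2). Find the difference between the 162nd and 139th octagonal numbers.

20723

162·(3·162 − 2) = 78408 and 139·(3·139 − 2) = 57685.
Difference: 78408 − 57685 = 20723.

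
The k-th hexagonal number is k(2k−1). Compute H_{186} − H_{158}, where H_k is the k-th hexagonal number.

186·(2·186 − 1) = 69006 and 158·(2·158 − 1) = 49770.
Difference: 69006 − 49770 = 19236.

19236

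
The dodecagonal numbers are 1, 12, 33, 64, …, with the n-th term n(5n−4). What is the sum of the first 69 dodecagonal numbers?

Σ i(5i−4) = 5Σi² − 4Σi over i = 1..69.
Σi = 2415 and Σi² = 111895.
5·111895 − 4·2415 = 549815.

549815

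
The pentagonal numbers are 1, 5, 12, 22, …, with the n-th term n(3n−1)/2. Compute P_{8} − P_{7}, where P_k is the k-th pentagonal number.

22

Consecutive pentagonal numbers differ by 3n − 2: here 3·8 − 2 = 22.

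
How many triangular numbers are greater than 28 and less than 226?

The n-th triangular number is n(n+1)/2.
Smallest index with value > 28: n = 8 (giving 36).
Largest index with value < 226: n = 20 (giving 210).
Indices 8 through 20: 13 terms.

13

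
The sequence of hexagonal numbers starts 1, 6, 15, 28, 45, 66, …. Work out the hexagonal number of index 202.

202·(2·202 − 1) = 202·403 = 81406.

81406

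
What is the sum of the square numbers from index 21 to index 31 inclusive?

Σ_{i=21}^{31} i² = 10416 − 2870 = 7546.

7546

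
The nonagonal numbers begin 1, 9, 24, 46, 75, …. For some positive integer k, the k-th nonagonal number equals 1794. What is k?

Set n(7n−5)/2 = 1794, giving 7n² − 5n − 3588 = 0.
The discriminant is 25 + 56·1794 = 100489, and √100489 = 317.
So n = (5 + 317) / 14 = 322/14 = 23.

23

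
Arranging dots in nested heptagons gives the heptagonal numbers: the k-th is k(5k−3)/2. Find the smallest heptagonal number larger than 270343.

271755

Solve n(5n−3)/2 > 270343 for integer n.
The largest n with value ≤ 270343 is 329 (since 270109 ≤ 270343 < 271755), so the first above is n = 330, value 271755.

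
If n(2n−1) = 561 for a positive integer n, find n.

Set n(2n−1) = 561, giving 2n² − n − 561 = 0.
The discriminant is 1 + 8·561 = 4489, and √4489 = 67.
So n = (1 + 67) / 4 = 68/4 = 17.

17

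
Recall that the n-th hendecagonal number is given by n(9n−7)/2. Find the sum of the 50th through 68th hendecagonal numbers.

296267

Σ i(9i−7)/2 = (9Σi² − 7Σi) / 2 over i = 50..68.
Σi = 2346 − 1225 = 1121 and Σi² = 107134 − 40425 = 66709.
(9·66709 − 7·1121) / 2 = 592534/2 = 296267.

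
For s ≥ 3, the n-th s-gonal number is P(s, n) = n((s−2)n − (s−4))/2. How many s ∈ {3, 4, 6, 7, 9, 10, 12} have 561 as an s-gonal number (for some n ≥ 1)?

3

s = 3: P(3, 33) = 561. ✓
s = 4: P(4, 23) = 529 and P(4, 24) = 576; 561 is not s-gonal.
s = 6: P(6, 17) = 561. ✓
s = 7: P(7, 15) = 540 and P(7, 16) = 616; 561 is not s-gonal.
s = 9: P(9, 13) = 559 and P(9, 14) = 651; 561 is not s-gonal.
s = 10: P(10, 12) = 540 and P(10, 13) = 637; 561 is not s-gonal.
s = 12: P(12, 11) = 561. ✓
Hits: s ∈ {3, 6, 12} → 3.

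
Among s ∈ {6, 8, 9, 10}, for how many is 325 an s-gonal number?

2

s = 6: P(6, 13) = 325. ✓
s = 8: P(8, 10) = 280 and P(8, 11) = 341; 325 is not s-gonal.
s = 9: P(9, 10) = 325. ✓
s = 10: P(10, 9) = 297 and P(10, 10) = 370; 325 is not s-gonal.
Hits: s ∈ {6, 9} → 2.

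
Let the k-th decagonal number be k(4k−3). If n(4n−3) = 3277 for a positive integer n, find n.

29

Set n(4n−3) = 3277, giving 4n² − 3n − 3277 = 0.
The discriminant is 9 + 16·3277 = 52441, and √52441 = 229.
So n = (3 + 229) / 8 = 232/8 = 29.
Check: 29·(4·29 − 3) = 3277. ✓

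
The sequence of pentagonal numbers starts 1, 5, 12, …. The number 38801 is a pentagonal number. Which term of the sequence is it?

Set n(3n−1)/2 = 38801, giving 3n² − n − 77602 = 0.
The discriminant is 1 + 24·38801 = 931225, and √931225 = 965.
So n = (1 + 965) / 6 = 966/6 = 161.

161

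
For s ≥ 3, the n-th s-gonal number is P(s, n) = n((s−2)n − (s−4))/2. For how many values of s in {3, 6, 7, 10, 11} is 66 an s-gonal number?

2

s = 3: P(3, 11) = 66. ✓
s = 6: P(6, 6) = 66. ✓
s = 7: P(7, 5) = 55 and P(7, 6) = 81; 66 is not s-gonal.
s = 10: P(10, 4) = 52 and P(10, 5) = 85; 66 is not s-gonal.
s = 11: P(11, 4) = 58 and P(11, 5) = 95; 66 is not s-gonal.
Hits: s ∈ {3, 6} → 2.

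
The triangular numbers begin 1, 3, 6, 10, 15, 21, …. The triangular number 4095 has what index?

90

Set n(n+1)/2 = 4095, giving n² + n − 8190 = 0.
So n = (-1 + 181) / 2 = 180/2 = 90.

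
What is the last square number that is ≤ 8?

Solve n² ≤ 8 for integer n.
n = 2 gives 4 ≤ 8, while n = 3 gives 9 > 8; so the answer is 4.

4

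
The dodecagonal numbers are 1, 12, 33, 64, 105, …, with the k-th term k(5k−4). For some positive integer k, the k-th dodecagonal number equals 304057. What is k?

Set n(5n−4) = 304057, giving 5n² − 4n − 304057 = 0.
The discriminant is 16 + 20·304057 = 6081156, and √6081156 = 2466.
So n = (4 + 2466) / 10 = 2470/10 = 247.
Check: 247·(5·247 − 4) = 304057. ✓

247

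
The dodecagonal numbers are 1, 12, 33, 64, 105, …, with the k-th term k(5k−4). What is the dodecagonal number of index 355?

628705

The 355th dodecagonal number is n(5n−4) with n = 355.
355·(5·355 − 4) = 355·1771 = 628705.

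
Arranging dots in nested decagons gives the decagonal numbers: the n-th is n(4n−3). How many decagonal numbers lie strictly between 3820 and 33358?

60

The n-th decagonal number is n(4n−3).
Smallest index with value > 3820: n = 32 (giving 4000).
Largest index with value < 33358: n = 91 (giving 32851).
Indices 32 through 91: 60 terms.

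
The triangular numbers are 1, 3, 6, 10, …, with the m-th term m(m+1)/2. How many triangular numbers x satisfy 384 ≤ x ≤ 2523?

The n-th triangular number is n(n+1)/2.
Smallest index with value ≥ 384: n = 28 (giving 406).
Largest index with value ≤ 2523: n = 70 (giving 2485).
Indices 28 through 70: 43 terms.

43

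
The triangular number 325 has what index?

Set n(n+1)/2 = 325, giving n² + n − 650 = 0.
The discriminant is 1 + 8·325 = 2601, and √2601 = 51.
So n = (-1 + 51) / 2 = 50/2 = 25.

25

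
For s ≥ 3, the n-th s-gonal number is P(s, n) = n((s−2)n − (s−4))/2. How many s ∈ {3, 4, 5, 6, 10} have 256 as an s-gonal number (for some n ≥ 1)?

1

s = 3: P(3, 22) = 253 and P(3, 23) = 276; 256 is not s-gonal.
s = 4: P(4, 16) = 256. ✓
s = 5: P(5, 13) = 247 and P(5, 14) = 287; 256 is not s-gonal.
s = 6: P(6, 11) = 231 and P(6, 12) = 276; 256 is not s-gonal.
s = 10: P(10, 8) = 232 and P(10, 9) = 297; 256 is not s-gonal.
Hits: s ∈ {4} → 1.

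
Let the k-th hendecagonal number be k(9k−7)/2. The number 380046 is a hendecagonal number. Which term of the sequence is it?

Set n(9n−7)/2 = 380046, giving 9n² − 7n − 760092 = 0.
The discriminant is 49 + 72·380046 = 27363361, and √27363361 = 5231.
So n = (7 + 5231) / 18 = 5238/18 = 291.
Check: 291·(9·291 − 7)/2 = 380046. ✓

291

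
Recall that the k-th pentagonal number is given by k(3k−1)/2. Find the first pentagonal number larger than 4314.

Solve n(3n−1)/2 > 4314 for integer n.
The largest n with value ≤ 4314 is 53 (since 4187 ≤ 4314 < 4347), so the first above is n = 54, value 4347.

4347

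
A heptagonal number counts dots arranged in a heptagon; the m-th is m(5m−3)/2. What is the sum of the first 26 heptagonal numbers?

14976

Σ i(5i−3)/2 = (5Σi² − 3Σi) / 2 over i = 1..26.
Σi = 351 and Σi² = 6201.
(5·6201 − 3·351) / 2 = 29952/2 = 14976.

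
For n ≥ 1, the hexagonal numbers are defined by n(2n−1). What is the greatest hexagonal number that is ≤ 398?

378

Solve n(2n−1) ≤ 398 for integer n.
n = 14 gives 378 ≤ 398, while n = 15 gives 435 > 398; so the answer is 378.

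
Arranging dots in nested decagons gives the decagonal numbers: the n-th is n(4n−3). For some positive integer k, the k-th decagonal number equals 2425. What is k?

Set n(4n−3) = 2425, giving 4n² − 3n − 2425 = 0.
The discriminant is 9 + 16·2425 = 38809, and √38809 = 197.
So n = (3 + 197) / 8 = 200/8 = 25.
Check: 25·(4·25 − 3) = 2425. ✓

25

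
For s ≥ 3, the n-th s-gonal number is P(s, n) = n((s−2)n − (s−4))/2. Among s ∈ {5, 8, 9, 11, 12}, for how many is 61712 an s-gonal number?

1

s = 5: P(5, 203) = 61712. ✓
s = 8: P(8, 143) = 61061 and P(8, 144) = 61920; 61712 is not s-gonal.
s = 9: P(9, 133) = 61579 and P(9, 134) = 62511; 61712 is not s-gonal.
s = 11: P(11, 117) = 61191 and P(11, 118) = 62245; 61712 is not s-gonal.
s = 12: P(12, 111) = 61161 and P(12, 112) = 62272; 61712 is not s-gonal.
Hits: s ∈ {5} → 1.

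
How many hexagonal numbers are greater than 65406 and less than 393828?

262

The n-th hexagonal number is n(2n−1).
Smallest index with value > 65406: n = 182 (giving 66066).
Largest index with value < 393828: n = 443 (giving 392055).
Indices 182 through 443: 262 terms.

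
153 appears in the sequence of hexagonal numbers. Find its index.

Set n(2n−1) = 153, giving 2n² − n − 153 = 0.
The discriminant is 1 + 8·153 = 1225, and √1225 = 35.
So n = (1 + 35) / 4 = 36/4 = 9.

9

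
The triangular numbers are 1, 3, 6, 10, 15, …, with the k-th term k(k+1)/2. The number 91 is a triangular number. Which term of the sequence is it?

Set n(n+1)/2 = 91, giving n² + n − 182 = 0.
The discriminant is 1 + 8·91 = 729, and √729 = 27.
So n = (-1 + 27) / 2 = 26/2 = 13.
Check: 13·14/2 = 91. ✓

13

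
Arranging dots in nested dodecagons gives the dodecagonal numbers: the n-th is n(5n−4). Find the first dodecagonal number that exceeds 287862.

Solve n(5n−4) > 287862 for integer n.
The largest n with value ≤ 287862 is 240 (since 287040 ≤ 287862 < 289441), so the first above is n = 241, value 289441.

289441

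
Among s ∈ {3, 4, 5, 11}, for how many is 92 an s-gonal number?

1

s = 3: P(3, 13) = 91 and P(3, 14) = 105; 92 is not s-gonal.
s = 4: P(4, 9) = 81 and P(4, 10) = 100; 92 is not s-gonal.
s = 5: P(5, 8) = 92. ✓
s = 11: P(11, 4) = 58 and P(11, 5) = 95; 92 is not s-gonal.
Hits: s ∈ {5} → 1.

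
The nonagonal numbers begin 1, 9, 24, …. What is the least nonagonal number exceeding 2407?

2484

Solve n(7n−5)/2 > 2407 for integer n.
The largest n with value ≤ 2407 is 26 (since 2301 ≤ 2407 < 2484), so the first above is n = 27, value 2484.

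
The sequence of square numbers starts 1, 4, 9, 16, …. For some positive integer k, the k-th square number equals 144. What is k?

12

We need n² = 144, so n = √144 = 12.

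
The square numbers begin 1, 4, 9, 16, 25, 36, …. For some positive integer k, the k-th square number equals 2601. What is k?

We need n² = 2601, so n = √2601 = 51.

51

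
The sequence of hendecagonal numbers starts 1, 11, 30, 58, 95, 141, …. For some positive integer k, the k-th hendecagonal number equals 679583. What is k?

Set n(9n−7)/2 = 679583, giving 9n² − 7n − 1359166 = 0.
The discriminant is 49 + 72·679583 = 48930025, and √48930025 = 6995.
So n = (7 + 6995) / 18 = 7002/18 = 389.

389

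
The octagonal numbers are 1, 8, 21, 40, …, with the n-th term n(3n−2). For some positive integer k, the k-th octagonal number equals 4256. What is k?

Set n(3n−2) = 4256, giving 3n² − 2n − 4256 = 0.
The discriminant is 4 + 12·4256 = 51076, and √51076 = 226.
So n = (2 + 226) / 6 = 228/6 = 38.

38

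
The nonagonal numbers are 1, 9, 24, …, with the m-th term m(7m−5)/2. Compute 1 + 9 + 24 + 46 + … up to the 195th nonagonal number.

8669570

Σ i(7i−5)/2 = (7Σi² − 5Σi) / 2 over i = 1..195.
Σi = 19110 and Σi² = 2490670.
(7·2490670 − 5·19110) / 2 = 17339140/2 = 8669570.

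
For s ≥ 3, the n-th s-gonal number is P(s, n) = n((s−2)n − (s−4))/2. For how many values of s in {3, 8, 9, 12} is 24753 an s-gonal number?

s = 3: P(3, 222) = 24753. ✓
s = 8: P(8, 91) = 24661 and P(8, 92) = 25208; 24753 is not s-gonal.
s = 9: P(9, 84) = 24486 and P(9, 85) = 25075; 24753 is not s-gonal.
s = 12: P(12, 70) = 24220 and P(12, 71) = 24921; 24753 is not s-gonal.
Hits: s ∈ {3} → 1.

1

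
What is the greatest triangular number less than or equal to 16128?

16110

Solve n(n+1)/2 ≤ 16128 for integer n.
n = 179 gives 16110 ≤ 16128, while n = 180 gives 16290 > 16128; so the answer is 16110.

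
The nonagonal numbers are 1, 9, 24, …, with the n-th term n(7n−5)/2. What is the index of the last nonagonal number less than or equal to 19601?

Solve n(7n−5)/2 ≤ 19601 for integer n.
n = 75 gives 19500 ≤ 19601, while n = 76 gives 20026 > 19601; so the answer is index 75.

75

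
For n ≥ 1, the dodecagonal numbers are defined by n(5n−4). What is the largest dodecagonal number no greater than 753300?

751168

Solve n(5n−4) ≤ 753300 for integer n.
n = 388 gives 751168 ≤ 753300, while n = 389 gives 755049 > 753300; so the answer is 751168.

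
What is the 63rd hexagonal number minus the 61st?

63·(2·63 − 1) = 7875 and 61·(2·61 − 1) = 7381.
Difference: 7875 − 7381 = 494.

494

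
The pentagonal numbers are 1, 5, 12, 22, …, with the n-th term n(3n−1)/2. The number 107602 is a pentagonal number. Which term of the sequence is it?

Set n(3n−1)/2 = 107602, giving 3n² − n − 215204 = 0.
So n = (1 + 1607) / 6 = 1608/6 = 268.

268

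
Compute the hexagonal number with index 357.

The 357th hexagonal number is n(2n−1) with n = 357.
357·(2·357 − 1) = 357·713 = 254541.

254541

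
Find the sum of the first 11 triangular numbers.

286

Σ i(i+1)/2 = (Σi² + Σi) / 2 over i = 1..11.
Σi = 66 and Σi² = 506.
(1·506 + 1·66) / 2 = 572/2 = 286.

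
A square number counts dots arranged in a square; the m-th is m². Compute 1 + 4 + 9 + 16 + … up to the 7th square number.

Σ_{i=1}^{7} i² = 7·8·15/6 = 140.

140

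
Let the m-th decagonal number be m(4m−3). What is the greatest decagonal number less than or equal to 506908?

505876

Solve n(4n−3) ≤ 506908 for integer n.
n = 356 gives 505876 ≤ 506908, while n = 357 gives 508725 > 506908; so the answer is 505876.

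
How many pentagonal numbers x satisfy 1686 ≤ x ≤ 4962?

The n-th pentagonal number is n(3n−1)/2.
Smallest index with value ≥ 1686: n = 34 (giving 1717).
Largest index with value ≤ 4962: n = 57 (giving 4845).
Indices 34 through 57: 24 terms.

24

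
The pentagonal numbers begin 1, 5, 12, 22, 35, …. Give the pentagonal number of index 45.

45·(3·45 − 1)/2 = 45·134/2 = 45·67 = 3015.

3015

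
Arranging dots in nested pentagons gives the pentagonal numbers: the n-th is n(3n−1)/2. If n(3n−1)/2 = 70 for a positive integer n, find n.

Set n(3n−1)/2 = 70, giving 3n² − n − 140 = 0.
The discriminant is 1 + 24·70 = 1681, and √1681 = 41.
So n = (1 + 41) / 6 = 42/6 = 7.
Check: 7·(3·7 − 1)/2 = 70. ✓

7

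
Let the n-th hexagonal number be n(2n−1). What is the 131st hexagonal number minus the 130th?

521

Consecutive hexagonal numbers differ by 4n − 3: here 4·131 − 3 = 521.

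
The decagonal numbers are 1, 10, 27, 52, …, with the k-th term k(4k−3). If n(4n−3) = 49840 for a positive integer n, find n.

Set n(4n−3) = 49840, giving 4n² − 3n − 49840 = 0.
The discriminant is 9 + 16·49840 = 797449, and √797449 = 893.
So n = (3 + 893) / 8 = 896/8 = 112.
Check: 112·(4·112 − 3) = 49840. ✓

112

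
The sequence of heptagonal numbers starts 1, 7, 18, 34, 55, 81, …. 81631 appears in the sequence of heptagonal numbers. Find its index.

181

Set n(5n−3)/2 = 81631, giving 5n² − 3n − 163262 = 0.
The discriminant is 9 + 40·81631 = 3265249, and √3265249 = 1807.
So n = (3 + 1807) / 10 = 1810/10 = 181.
Check: 181·(5·181 − 3)/2 = 81631. ✓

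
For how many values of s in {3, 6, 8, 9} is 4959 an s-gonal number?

1

s = 3: P(3, 99) = 4950 and P(3, 100) = 5050; 4959 is not s-gonal.
s = 6: P(6, 50) = 4950 and P(6, 51) = 5151; 4959 is not s-gonal.
s = 8: P(8, 40) = 4720 and P(8, 41) = 4961; 4959 is not s-gonal.
s = 9: P(9, 38) = 4959. ✓
Hits: s ∈ {9} → 1.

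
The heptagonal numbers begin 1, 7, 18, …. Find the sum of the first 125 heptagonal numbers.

1635375

Σ i(5i−3)/2 = (5Σi² − 3Σi) / 2 over i = 1..125.
Σi = 7875 and Σi² = 658875.
(5·658875 − 3·7875) / 2 = 3270750/2 = 1635375.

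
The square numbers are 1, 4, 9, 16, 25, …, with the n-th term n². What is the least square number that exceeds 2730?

2809

Solve n² > 2730 for integer n.
The largest n with value ≤ 2730 is 52 (since 2704 ≤ 2730 < 2809), so the first above is n = 53, value 2809.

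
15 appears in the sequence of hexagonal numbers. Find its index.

Set n(2n−1) = 15, giving 2n² − n − 15 = 0.
The discriminant is 1 + 8·15 = 121, and √121 = 11.
So n = (1 + 11) / 4 = 12/4 = 3.
Check: 3·(2·3 − 1) = 15. ✓

3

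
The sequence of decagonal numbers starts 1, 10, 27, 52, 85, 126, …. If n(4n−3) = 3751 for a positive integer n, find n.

Set n(4n−3) = 3751, giving 4n² − 3n − 3751 = 0.
So n = (3 + 245) / 8 = 248/8 = 31.

31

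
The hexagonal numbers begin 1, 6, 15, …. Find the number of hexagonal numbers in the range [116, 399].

The n-th hexagonal number is n(2n−1).
Smallest index with value ≥ 116: n = 8 (giving 120).
Largest index with value ≤ 399: n = 14 (giving 378).
Indices 8 through 14: 7 terms.

7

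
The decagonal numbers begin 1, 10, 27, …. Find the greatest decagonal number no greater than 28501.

27972

Solve n(4n−3) ≤ 28501 for integer n.
n = 84 gives 27972 ≤ 28501, while n = 85 gives 28645 > 28501; so the answer is 27972.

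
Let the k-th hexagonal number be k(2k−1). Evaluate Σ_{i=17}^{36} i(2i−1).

Σ i(2i−1) = 2Σi² − Σi over i = 17..36.
Σi = 666 − 136 = 530 and Σi² = 16206 − 1496 = 14710.
2·14710 − 1·530 = 28890.

28890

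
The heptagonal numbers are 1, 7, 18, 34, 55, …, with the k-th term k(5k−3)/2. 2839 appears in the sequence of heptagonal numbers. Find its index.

34

Set n(5n−3)/2 = 2839, giving 5n² − 3n − 5678 = 0.
So n = (3 + 337) / 10 = 340/10 = 34.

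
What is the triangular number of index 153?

11781

153·154/2 = 23562/2 = 11781.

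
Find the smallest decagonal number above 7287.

Solve n(4n−3) > 7287 for integer n.
The largest n with value ≤ 7287 is 43 (since 7267 ≤ 7287 < 7612), so the first above is n = 44, value 7612.

7612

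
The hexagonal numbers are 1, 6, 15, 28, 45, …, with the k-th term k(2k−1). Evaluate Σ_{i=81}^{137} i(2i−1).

1379077

Σ i(2i−1) = 2Σi² − Σi over i = 81..137.
Σi = 9453 − 3240 = 6213 and Σi² = 866525 − 173880 = 692645.
2·692645 − 1·6213 = 1379077.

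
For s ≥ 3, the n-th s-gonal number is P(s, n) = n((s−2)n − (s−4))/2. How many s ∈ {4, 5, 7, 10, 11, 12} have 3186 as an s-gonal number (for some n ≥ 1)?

s = 4: P(4, 56) = 3136 and P(4, 57) = 3249; 3186 is not s-gonal.
s = 5: P(5, 46) = 3151 and P(5, 47) = 3290; 3186 is not s-gonal.
s = 7: P(7, 36) = 3186. ✓
s = 10: P(10, 28) = 3052 and P(10, 29) = 3277; 3186 is not s-gonal.
s = 11: P(11, 27) = 3186. ✓
s = 12: P(12, 25) = 3025 and P(12, 26) = 3276; 3186 is not s-gonal.
Hits: s ∈ {7, 11} → 2.

2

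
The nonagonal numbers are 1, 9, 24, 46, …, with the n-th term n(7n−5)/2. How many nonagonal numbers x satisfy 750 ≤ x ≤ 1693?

The n-th nonagonal number is n(7n−5)/2.
Smallest index with value ≥ 750: n = 15 (giving 750).
Largest index with value ≤ 1693: n = 22 (giving 1639).
Indices 15 through 22: 8 terms.

8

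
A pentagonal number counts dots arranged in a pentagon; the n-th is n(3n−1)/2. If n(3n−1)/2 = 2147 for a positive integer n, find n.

Set n(3n−1)/2 = 2147, giving 3n² − n − 4294 = 0.
The discriminant is 1 + 24·2147 = 51529, and √51529 = 227.
So n = (1 + 227) / 6 = 228/6 = 38.

38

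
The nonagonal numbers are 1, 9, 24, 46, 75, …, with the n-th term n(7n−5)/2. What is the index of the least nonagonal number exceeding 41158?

109

Solve n(7n−5)/2 > 41158 for integer n.
The largest n with value ≤ 41158 is 108 (since 40554 ≤ 41158 < 41311), so the first above is n = 109, value 41311.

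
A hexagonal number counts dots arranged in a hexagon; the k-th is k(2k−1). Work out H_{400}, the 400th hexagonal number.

The 400th hexagonal number is n(2n−1) with n = 400.
400·(2·400 − 1) = 400·799 = 319600.

319600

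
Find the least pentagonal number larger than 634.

Solve n(3n−1)/2 > 634 for integer n.
The largest n with value ≤ 634 is 20 (since 590 ≤ 634 < 651), so the first above is n = 21, value 651.

651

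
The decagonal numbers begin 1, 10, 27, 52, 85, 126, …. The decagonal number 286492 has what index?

268

Set n(4n−3) = 286492, giving 4n² − 3n − 286492 = 0.
So n = (3 + 2141) / 8 = 2144/8 = 268.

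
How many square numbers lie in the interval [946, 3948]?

The n-th square number is n².
Smallest index with value ≥ 946: n = 31 (giving 961).
Largest index with value ≤ 3948: n = 62 (giving 3844).
Indices 31 through 62: 32 terms.

32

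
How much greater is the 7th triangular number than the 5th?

13

7·8/2 = 28 and 5·6/2 = 15.
Difference: 28 − 15 = 13.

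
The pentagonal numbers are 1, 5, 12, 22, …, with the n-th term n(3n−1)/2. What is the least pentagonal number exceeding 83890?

84135

Solve n(3n−1)/2 > 83890 for integer n.
The largest n with value ≤ 83890 is 236 (since 83426 ≤ 83890 < 84135), so the first above is n = 237, value 84135.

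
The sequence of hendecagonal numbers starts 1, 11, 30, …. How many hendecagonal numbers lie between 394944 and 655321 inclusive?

86

The n-th hendecagonal number is n(9n−7)/2.
Smallest index with value ≥ 394944: n = 297 (giving 395901).
Largest index with value ≤ 655321: n = 382 (giving 655321).
Indices 297 through 382: 86 terms.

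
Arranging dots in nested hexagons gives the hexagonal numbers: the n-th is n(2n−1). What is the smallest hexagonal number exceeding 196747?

Solve n(2n−1) > 196747 for integer n.
The largest n with value ≤ 196747 is 313 (since 195625 ≤ 196747 < 196878), so the first above is n = 314, value 196878.

196878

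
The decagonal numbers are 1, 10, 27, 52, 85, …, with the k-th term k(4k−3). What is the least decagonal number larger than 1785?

Solve n(4n−3) > 1785 for integer n.
The largest n with value ≤ 1785 is 21 (since 1701 ≤ 1785 < 1870), so the first above is n = 22, value 1870.

1870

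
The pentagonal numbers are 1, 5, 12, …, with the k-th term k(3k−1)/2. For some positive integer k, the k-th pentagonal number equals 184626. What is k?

351

Set n(3n−1)/2 = 184626, giving 3n² − n − 369252 = 0.
The discriminant is 1 + 24·184626 = 4431025, and √4431025 = 2105.
So n = (1 + 2105) / 6 = 2106/6 = 351.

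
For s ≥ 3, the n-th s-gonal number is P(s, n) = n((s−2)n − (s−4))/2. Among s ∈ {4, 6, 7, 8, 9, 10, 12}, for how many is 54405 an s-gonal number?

s = 4: P(4, 233) = 54289 and P(4, 234) = 54756; 54405 is not s-gonal.
s = 6: P(6, 165) = 54285 and P(6, 166) = 54946; 54405 is not s-gonal.
s = 7: P(7, 147) = 53802 and P(7, 148) = 54538; 54405 is not s-gonal.
s = 8: P(8, 135) = 54405. ✓
s = 9: P(9, 125) = 54375 and P(9, 126) = 55251; 54405 is not s-gonal.
s = 10: P(10, 117) = 54405. ✓
s = 12: P(12, 104) = 53664 and P(12, 105) = 54705; 54405 is not s-gonal.
Hits: s ∈ {8, 10} → 2.

2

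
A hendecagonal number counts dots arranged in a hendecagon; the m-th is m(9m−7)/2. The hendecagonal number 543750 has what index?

348

Set n(9n−7)/2 = 543750, giving 9n² − 7n − 1087500 = 0.
The discriminant is 49 + 72·543750 = 39150049, and √39150049 = 6257.
So n = (7 + 6257) / 18 = 6264/18 = 348.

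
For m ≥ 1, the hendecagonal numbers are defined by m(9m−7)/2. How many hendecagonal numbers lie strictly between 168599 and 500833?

The n-th hendecagonal number is n(9n−7)/2.
Smallest index with value > 168599: n = 194 (giving 168683).
Largest index with value < 500833: n = 333 (giving 497835).
Indices 194 through 333: 140 terms.

140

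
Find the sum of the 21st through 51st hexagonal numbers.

84196

Σ i(2i−1) = 2Σi² − Σi over i = 21..51.
Σi = 1326 − 210 = 1116 and Σi² = 45526 − 2870 = 42656.
2·42656 − 1·1116 = 84196.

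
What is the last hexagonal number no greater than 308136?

306936

Solve n(2n−1) ≤ 308136 for integer n.
n = 392 gives 306936 ≤ 308136, while n = 393 gives 308505 > 308136; so the answer is 306936.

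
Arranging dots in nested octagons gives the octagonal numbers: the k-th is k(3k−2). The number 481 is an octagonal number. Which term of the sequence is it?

Set n(3n−2) = 481, giving 3n² − 2n − 481 = 0.
The discriminant is 4 + 12·481 = 5776, and √5776 = 76.
So n = (2 + 76) / 6 = 78/6 = 13.

13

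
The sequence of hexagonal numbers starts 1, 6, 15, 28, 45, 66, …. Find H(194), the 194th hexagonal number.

The 194th hexagonal number is n(2n−1) with n = 194.
194·(2·194 − 1) = 194·387 = 75078.

75078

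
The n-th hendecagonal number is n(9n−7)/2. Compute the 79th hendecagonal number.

27808

79·(9·79 − 7)/2 = 79·704/2 = 79·352 = 27808.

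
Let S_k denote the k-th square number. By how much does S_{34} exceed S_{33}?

n² − (n−1)² = 2n − 1, so 34² − 33² = 2·34 − 1 = 67.

67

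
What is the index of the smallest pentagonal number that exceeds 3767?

51

Solve n(3n−1)/2 > 3767 for integer n.
The largest n with value ≤ 3767 is 50 (since 3725 ≤ 3767 < 3876), so the first above is n = 51, value 3876.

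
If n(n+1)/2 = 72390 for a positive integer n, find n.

Set n(n+1)/2 = 72390, giving n² + n − 144780 = 0.
So n = (-1 + 761) / 2 = 760/2 = 380.

380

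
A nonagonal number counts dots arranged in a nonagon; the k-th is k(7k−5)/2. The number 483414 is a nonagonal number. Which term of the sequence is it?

372

Set n(7n−5)/2 = 483414, giving 7n² − 5n − 966828 = 0.
The discriminant is 25 + 56·483414 = 27071209, and √27071209 = 5203.
So n = (5 + 5203) / 14 = 5208/14 = 372.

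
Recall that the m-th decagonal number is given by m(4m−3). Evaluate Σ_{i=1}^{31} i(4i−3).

40176

Σ i(4i−3) = 4Σi² − 3Σi over i = 1..31.
Σi = 496 and Σi² = 10416.
4·10416 − 3·496 = 40176.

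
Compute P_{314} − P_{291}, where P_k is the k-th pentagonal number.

314·(3·314 − 1)/2 = 147737 and 291·(3·291 − 1)/2 = 126876.
Difference: 147737 − 126876 = 20861.

20861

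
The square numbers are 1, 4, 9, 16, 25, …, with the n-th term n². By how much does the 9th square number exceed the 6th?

45

9² = 81 and 6² = 36.
Difference: 81 − 36 = 45.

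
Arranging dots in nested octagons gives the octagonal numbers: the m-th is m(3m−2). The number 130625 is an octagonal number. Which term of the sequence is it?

209

Set n(3n−2) = 130625, giving 3n² − 2n − 130625 = 0.
The discriminant is 4 + 12·130625 = 1567504, and √1567504 = 1252.
So n = (2 + 1252) / 6 = 1254/6 = 209.
Check: 209·(3·209 − 2) = 130625. ✓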